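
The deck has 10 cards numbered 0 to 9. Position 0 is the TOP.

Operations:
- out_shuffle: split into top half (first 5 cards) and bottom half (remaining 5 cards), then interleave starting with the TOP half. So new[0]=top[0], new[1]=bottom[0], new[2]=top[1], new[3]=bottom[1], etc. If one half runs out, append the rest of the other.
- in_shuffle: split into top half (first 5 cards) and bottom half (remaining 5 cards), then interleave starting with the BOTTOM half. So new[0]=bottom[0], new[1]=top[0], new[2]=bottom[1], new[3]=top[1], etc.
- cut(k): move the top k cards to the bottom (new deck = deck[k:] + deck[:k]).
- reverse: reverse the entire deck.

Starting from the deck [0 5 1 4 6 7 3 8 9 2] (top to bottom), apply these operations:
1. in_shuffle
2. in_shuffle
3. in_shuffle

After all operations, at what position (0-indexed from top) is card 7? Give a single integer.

Answer: 3

Derivation:
After op 1 (in_shuffle): [7 0 3 5 8 1 9 4 2 6]
After op 2 (in_shuffle): [1 7 9 0 4 3 2 5 6 8]
After op 3 (in_shuffle): [3 1 2 7 5 9 6 0 8 4]
Card 7 is at position 3.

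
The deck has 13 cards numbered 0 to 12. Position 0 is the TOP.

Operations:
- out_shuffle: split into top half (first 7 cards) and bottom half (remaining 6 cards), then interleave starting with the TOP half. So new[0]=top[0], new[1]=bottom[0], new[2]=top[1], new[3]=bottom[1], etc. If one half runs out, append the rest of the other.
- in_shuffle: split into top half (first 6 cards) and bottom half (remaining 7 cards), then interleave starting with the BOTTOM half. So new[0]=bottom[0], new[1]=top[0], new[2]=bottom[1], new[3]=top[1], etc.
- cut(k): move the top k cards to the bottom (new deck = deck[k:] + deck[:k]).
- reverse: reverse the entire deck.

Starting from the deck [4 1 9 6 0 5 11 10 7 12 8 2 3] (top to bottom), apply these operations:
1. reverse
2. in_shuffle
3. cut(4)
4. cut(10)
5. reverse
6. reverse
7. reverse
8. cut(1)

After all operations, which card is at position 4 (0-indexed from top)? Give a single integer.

After op 1 (reverse): [3 2 8 12 7 10 11 5 0 6 9 1 4]
After op 2 (in_shuffle): [11 3 5 2 0 8 6 12 9 7 1 10 4]
After op 3 (cut(4)): [0 8 6 12 9 7 1 10 4 11 3 5 2]
After op 4 (cut(10)): [3 5 2 0 8 6 12 9 7 1 10 4 11]
After op 5 (reverse): [11 4 10 1 7 9 12 6 8 0 2 5 3]
After op 6 (reverse): [3 5 2 0 8 6 12 9 7 1 10 4 11]
After op 7 (reverse): [11 4 10 1 7 9 12 6 8 0 2 5 3]
After op 8 (cut(1)): [4 10 1 7 9 12 6 8 0 2 5 3 11]
Position 4: card 9.

Answer: 9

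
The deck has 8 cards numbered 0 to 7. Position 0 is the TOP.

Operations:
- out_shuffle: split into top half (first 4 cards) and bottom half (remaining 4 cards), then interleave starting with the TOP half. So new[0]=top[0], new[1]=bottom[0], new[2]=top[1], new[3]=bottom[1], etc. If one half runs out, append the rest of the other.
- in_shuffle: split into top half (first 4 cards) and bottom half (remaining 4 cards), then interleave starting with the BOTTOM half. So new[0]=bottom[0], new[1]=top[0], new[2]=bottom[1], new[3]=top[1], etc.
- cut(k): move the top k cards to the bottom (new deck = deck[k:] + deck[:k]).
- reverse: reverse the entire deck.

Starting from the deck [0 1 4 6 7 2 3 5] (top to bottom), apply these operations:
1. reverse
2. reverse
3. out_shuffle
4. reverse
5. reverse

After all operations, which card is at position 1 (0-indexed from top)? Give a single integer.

After op 1 (reverse): [5 3 2 7 6 4 1 0]
After op 2 (reverse): [0 1 4 6 7 2 3 5]
After op 3 (out_shuffle): [0 7 1 2 4 3 6 5]
After op 4 (reverse): [5 6 3 4 2 1 7 0]
After op 5 (reverse): [0 7 1 2 4 3 6 5]
Position 1: card 7.

Answer: 7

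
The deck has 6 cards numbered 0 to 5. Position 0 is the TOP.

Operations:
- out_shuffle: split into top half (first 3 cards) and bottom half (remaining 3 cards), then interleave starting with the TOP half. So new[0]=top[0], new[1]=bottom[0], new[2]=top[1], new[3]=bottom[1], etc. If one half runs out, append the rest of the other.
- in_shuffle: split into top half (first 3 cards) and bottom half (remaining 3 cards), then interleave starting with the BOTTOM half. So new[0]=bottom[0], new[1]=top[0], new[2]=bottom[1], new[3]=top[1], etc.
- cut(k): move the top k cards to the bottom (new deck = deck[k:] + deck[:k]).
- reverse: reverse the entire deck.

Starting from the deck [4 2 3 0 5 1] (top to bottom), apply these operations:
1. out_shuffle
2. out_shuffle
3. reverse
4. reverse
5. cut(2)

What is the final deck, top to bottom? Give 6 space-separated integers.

After op 1 (out_shuffle): [4 0 2 5 3 1]
After op 2 (out_shuffle): [4 5 0 3 2 1]
After op 3 (reverse): [1 2 3 0 5 4]
After op 4 (reverse): [4 5 0 3 2 1]
After op 5 (cut(2)): [0 3 2 1 4 5]

Answer: 0 3 2 1 4 5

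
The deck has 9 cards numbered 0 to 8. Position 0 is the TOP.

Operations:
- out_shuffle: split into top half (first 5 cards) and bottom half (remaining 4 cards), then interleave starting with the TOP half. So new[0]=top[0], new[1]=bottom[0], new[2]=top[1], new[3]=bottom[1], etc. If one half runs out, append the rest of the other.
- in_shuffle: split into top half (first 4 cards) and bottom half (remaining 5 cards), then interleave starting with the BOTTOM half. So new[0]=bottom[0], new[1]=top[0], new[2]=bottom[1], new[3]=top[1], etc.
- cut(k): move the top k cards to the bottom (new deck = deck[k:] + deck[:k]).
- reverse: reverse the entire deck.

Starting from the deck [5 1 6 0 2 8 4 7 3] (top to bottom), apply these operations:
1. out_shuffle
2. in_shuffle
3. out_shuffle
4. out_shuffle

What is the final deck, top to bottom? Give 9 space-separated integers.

After op 1 (out_shuffle): [5 8 1 4 6 7 0 3 2]
After op 2 (in_shuffle): [6 5 7 8 0 1 3 4 2]
After op 3 (out_shuffle): [6 1 5 3 7 4 8 2 0]
After op 4 (out_shuffle): [6 4 1 8 5 2 3 0 7]

Answer: 6 4 1 8 5 2 3 0 7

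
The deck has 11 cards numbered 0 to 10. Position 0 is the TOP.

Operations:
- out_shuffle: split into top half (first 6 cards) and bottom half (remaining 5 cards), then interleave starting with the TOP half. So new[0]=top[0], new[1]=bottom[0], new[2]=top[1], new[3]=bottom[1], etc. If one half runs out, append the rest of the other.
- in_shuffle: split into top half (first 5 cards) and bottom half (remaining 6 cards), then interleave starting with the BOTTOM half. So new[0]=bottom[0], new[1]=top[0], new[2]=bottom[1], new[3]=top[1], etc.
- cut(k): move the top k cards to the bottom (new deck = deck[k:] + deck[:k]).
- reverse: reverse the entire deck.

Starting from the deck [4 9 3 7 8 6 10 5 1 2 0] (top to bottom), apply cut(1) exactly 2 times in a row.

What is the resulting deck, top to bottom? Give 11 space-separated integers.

Answer: 3 7 8 6 10 5 1 2 0 4 9

Derivation:
After op 1 (cut(1)): [9 3 7 8 6 10 5 1 2 0 4]
After op 2 (cut(1)): [3 7 8 6 10 5 1 2 0 4 9]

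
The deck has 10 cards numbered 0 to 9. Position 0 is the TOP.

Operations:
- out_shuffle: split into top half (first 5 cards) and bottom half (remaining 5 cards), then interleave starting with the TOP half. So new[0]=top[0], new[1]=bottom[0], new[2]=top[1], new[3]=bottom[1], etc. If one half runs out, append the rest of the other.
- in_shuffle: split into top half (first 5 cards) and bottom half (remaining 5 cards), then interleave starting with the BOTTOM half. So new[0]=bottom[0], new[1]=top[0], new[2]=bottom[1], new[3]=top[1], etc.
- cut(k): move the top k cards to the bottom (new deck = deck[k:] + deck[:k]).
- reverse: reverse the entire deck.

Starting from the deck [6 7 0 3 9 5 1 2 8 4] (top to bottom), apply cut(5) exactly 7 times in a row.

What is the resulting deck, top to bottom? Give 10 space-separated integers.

Answer: 5 1 2 8 4 6 7 0 3 9

Derivation:
After op 1 (cut(5)): [5 1 2 8 4 6 7 0 3 9]
After op 2 (cut(5)): [6 7 0 3 9 5 1 2 8 4]
After op 3 (cut(5)): [5 1 2 8 4 6 7 0 3 9]
After op 4 (cut(5)): [6 7 0 3 9 5 1 2 8 4]
After op 5 (cut(5)): [5 1 2 8 4 6 7 0 3 9]
After op 6 (cut(5)): [6 7 0 3 9 5 1 2 8 4]
After op 7 (cut(5)): [5 1 2 8 4 6 7 0 3 9]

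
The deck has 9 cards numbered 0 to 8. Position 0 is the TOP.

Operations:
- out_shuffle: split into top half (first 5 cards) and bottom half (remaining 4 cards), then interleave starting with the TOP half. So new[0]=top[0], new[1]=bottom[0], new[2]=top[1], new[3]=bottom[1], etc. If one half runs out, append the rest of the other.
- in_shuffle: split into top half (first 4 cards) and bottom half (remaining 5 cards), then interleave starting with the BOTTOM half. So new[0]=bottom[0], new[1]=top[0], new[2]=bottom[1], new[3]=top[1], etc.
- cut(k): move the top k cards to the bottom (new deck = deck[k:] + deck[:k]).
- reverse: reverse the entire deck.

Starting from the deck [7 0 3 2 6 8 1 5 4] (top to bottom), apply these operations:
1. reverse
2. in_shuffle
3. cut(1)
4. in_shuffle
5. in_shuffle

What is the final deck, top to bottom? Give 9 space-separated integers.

Answer: 8 1 5 4 7 0 3 2 6

Derivation:
After op 1 (reverse): [4 5 1 8 6 2 3 0 7]
After op 2 (in_shuffle): [6 4 2 5 3 1 0 8 7]
After op 3 (cut(1)): [4 2 5 3 1 0 8 7 6]
After op 4 (in_shuffle): [1 4 0 2 8 5 7 3 6]
After op 5 (in_shuffle): [8 1 5 4 7 0 3 2 6]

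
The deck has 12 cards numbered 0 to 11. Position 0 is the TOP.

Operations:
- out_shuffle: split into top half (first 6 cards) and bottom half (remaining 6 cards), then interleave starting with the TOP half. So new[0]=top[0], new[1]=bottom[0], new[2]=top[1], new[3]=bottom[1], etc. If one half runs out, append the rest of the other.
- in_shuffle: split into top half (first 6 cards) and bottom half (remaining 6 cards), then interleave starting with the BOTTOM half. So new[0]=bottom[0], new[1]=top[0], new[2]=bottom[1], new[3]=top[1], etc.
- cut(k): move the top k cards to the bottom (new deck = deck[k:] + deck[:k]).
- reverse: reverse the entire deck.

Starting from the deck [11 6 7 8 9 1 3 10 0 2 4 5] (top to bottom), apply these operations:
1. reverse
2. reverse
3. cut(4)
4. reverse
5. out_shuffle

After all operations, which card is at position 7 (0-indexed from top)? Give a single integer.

Answer: 3

Derivation:
After op 1 (reverse): [5 4 2 0 10 3 1 9 8 7 6 11]
After op 2 (reverse): [11 6 7 8 9 1 3 10 0 2 4 5]
After op 3 (cut(4)): [9 1 3 10 0 2 4 5 11 6 7 8]
After op 4 (reverse): [8 7 6 11 5 4 2 0 10 3 1 9]
After op 5 (out_shuffle): [8 2 7 0 6 10 11 3 5 1 4 9]
Position 7: card 3.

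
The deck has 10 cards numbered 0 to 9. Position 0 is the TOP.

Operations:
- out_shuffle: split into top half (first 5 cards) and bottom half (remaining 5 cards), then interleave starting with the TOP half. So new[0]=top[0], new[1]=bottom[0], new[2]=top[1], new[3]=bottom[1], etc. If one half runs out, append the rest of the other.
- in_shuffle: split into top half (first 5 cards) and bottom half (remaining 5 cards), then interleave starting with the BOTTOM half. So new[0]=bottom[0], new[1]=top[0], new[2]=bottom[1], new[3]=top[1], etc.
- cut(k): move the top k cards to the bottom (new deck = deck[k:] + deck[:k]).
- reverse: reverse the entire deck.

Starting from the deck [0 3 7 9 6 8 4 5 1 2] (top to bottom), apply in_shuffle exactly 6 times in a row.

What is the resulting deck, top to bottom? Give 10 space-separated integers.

Answer: 6 2 9 1 7 5 3 4 0 8

Derivation:
After op 1 (in_shuffle): [8 0 4 3 5 7 1 9 2 6]
After op 2 (in_shuffle): [7 8 1 0 9 4 2 3 6 5]
After op 3 (in_shuffle): [4 7 2 8 3 1 6 0 5 9]
After op 4 (in_shuffle): [1 4 6 7 0 2 5 8 9 3]
After op 5 (in_shuffle): [2 1 5 4 8 6 9 7 3 0]
After op 6 (in_shuffle): [6 2 9 1 7 5 3 4 0 8]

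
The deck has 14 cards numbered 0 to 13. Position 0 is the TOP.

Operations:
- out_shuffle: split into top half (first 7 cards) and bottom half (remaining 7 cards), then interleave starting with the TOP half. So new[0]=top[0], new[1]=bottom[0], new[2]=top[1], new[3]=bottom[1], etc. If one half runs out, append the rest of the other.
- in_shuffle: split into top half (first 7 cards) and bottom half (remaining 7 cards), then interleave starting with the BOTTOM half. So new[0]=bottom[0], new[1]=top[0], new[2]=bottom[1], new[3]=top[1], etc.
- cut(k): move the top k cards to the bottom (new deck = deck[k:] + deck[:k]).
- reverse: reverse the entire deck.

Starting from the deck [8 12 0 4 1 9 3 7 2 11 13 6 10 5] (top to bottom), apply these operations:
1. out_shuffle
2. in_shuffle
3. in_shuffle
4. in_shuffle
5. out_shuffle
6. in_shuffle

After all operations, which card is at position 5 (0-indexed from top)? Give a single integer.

Answer: 2

Derivation:
After op 1 (out_shuffle): [8 7 12 2 0 11 4 13 1 6 9 10 3 5]
After op 2 (in_shuffle): [13 8 1 7 6 12 9 2 10 0 3 11 5 4]
After op 3 (in_shuffle): [2 13 10 8 0 1 3 7 11 6 5 12 4 9]
After op 4 (in_shuffle): [7 2 11 13 6 10 5 8 12 0 4 1 9 3]
After op 5 (out_shuffle): [7 8 2 12 11 0 13 4 6 1 10 9 5 3]
After op 6 (in_shuffle): [4 7 6 8 1 2 10 12 9 11 5 0 3 13]
Position 5: card 2.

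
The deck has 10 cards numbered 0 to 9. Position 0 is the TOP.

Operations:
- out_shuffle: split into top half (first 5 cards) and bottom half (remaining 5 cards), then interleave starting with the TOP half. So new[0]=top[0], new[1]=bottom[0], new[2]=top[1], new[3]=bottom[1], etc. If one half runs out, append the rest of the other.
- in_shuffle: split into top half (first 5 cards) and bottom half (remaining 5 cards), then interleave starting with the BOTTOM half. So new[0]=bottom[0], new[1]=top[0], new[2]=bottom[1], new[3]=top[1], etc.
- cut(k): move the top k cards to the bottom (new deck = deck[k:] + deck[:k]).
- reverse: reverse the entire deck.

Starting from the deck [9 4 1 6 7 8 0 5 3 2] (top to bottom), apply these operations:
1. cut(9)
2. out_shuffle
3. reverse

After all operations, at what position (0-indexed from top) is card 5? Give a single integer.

After op 1 (cut(9)): [2 9 4 1 6 7 8 0 5 3]
After op 2 (out_shuffle): [2 7 9 8 4 0 1 5 6 3]
After op 3 (reverse): [3 6 5 1 0 4 8 9 7 2]
Card 5 is at position 2.

Answer: 2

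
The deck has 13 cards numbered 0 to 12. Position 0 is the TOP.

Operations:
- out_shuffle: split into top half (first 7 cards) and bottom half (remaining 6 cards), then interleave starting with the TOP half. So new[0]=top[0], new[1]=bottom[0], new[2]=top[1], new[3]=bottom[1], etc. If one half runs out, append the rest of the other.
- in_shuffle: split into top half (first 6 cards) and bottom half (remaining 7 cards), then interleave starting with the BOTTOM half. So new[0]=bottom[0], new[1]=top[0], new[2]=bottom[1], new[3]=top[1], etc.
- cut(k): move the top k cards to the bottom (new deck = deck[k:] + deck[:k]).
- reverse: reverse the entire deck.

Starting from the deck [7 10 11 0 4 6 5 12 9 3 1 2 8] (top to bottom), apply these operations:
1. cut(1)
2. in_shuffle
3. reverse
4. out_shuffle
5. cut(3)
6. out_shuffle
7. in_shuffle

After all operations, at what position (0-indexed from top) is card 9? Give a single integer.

After op 1 (cut(1)): [10 11 0 4 6 5 12 9 3 1 2 8 7]
After op 2 (in_shuffle): [12 10 9 11 3 0 1 4 2 6 8 5 7]
After op 3 (reverse): [7 5 8 6 2 4 1 0 3 11 9 10 12]
After op 4 (out_shuffle): [7 0 5 3 8 11 6 9 2 10 4 12 1]
After op 5 (cut(3)): [3 8 11 6 9 2 10 4 12 1 7 0 5]
After op 6 (out_shuffle): [3 4 8 12 11 1 6 7 9 0 2 5 10]
After op 7 (in_shuffle): [6 3 7 4 9 8 0 12 2 11 5 1 10]
Card 9 is at position 4.

Answer: 4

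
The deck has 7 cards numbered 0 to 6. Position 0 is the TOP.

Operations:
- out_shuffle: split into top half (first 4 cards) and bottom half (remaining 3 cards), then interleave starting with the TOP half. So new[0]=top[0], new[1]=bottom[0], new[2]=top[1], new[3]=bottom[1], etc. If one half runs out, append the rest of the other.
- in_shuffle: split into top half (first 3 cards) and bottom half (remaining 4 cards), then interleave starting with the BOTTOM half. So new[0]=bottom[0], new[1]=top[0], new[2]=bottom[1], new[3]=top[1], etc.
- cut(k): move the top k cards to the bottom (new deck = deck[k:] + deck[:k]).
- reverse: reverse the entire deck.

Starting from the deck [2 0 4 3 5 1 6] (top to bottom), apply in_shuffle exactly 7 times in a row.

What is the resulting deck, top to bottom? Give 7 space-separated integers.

Answer: 3 2 5 0 1 4 6

Derivation:
After op 1 (in_shuffle): [3 2 5 0 1 4 6]
After op 2 (in_shuffle): [0 3 1 2 4 5 6]
After op 3 (in_shuffle): [2 0 4 3 5 1 6]
After op 4 (in_shuffle): [3 2 5 0 1 4 6]
After op 5 (in_shuffle): [0 3 1 2 4 5 6]
After op 6 (in_shuffle): [2 0 4 3 5 1 6]
After op 7 (in_shuffle): [3 2 5 0 1 4 6]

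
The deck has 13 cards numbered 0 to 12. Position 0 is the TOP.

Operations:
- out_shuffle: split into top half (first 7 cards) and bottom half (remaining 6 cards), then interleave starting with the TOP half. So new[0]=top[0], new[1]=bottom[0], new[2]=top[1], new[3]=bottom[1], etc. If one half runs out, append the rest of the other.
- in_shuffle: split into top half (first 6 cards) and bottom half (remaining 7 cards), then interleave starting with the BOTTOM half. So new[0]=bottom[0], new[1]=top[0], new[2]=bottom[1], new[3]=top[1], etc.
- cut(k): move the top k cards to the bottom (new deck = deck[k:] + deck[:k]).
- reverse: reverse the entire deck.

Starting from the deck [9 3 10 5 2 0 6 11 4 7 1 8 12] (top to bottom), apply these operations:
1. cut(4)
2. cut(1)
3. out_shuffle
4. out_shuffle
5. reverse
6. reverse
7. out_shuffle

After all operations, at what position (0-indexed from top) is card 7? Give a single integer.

After op 1 (cut(4)): [2 0 6 11 4 7 1 8 12 9 3 10 5]
After op 2 (cut(1)): [0 6 11 4 7 1 8 12 9 3 10 5 2]
After op 3 (out_shuffle): [0 12 6 9 11 3 4 10 7 5 1 2 8]
After op 4 (out_shuffle): [0 10 12 7 6 5 9 1 11 2 3 8 4]
After op 5 (reverse): [4 8 3 2 11 1 9 5 6 7 12 10 0]
After op 6 (reverse): [0 10 12 7 6 5 9 1 11 2 3 8 4]
After op 7 (out_shuffle): [0 1 10 11 12 2 7 3 6 8 5 4 9]
Card 7 is at position 6.

Answer: 6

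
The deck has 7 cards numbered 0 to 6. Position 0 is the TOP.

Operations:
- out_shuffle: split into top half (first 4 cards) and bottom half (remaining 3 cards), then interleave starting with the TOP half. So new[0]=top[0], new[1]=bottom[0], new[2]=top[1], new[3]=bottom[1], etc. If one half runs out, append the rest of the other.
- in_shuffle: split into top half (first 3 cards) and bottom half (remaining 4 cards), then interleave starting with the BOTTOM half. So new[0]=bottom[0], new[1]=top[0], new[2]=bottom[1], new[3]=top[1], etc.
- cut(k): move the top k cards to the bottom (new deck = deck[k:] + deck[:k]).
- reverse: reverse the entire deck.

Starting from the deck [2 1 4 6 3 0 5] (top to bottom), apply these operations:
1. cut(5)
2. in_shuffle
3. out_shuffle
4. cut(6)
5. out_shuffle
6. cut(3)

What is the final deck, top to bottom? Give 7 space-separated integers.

After op 1 (cut(5)): [0 5 2 1 4 6 3]
After op 2 (in_shuffle): [1 0 4 5 6 2 3]
After op 3 (out_shuffle): [1 6 0 2 4 3 5]
After op 4 (cut(6)): [5 1 6 0 2 4 3]
After op 5 (out_shuffle): [5 2 1 4 6 3 0]
After op 6 (cut(3)): [4 6 3 0 5 2 1]

Answer: 4 6 3 0 5 2 1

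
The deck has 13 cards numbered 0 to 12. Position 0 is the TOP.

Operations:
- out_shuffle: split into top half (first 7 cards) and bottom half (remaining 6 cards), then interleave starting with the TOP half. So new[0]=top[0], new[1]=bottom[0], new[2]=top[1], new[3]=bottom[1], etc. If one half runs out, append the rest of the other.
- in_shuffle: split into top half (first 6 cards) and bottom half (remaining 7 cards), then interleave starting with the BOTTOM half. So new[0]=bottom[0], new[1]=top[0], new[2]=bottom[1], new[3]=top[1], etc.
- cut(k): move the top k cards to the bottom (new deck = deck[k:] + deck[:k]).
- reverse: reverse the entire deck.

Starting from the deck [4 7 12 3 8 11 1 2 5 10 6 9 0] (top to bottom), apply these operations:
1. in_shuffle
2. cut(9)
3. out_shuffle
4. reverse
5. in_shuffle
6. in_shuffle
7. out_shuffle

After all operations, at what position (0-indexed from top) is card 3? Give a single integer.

Answer: 4

Derivation:
After op 1 (in_shuffle): [1 4 2 7 5 12 10 3 6 8 9 11 0]
After op 2 (cut(9)): [8 9 11 0 1 4 2 7 5 12 10 3 6]
After op 3 (out_shuffle): [8 7 9 5 11 12 0 10 1 3 4 6 2]
After op 4 (reverse): [2 6 4 3 1 10 0 12 11 5 9 7 8]
After op 5 (in_shuffle): [0 2 12 6 11 4 5 3 9 1 7 10 8]
After op 6 (in_shuffle): [5 0 3 2 9 12 1 6 7 11 10 4 8]
After op 7 (out_shuffle): [5 6 0 7 3 11 2 10 9 4 12 8 1]
Card 3 is at position 4.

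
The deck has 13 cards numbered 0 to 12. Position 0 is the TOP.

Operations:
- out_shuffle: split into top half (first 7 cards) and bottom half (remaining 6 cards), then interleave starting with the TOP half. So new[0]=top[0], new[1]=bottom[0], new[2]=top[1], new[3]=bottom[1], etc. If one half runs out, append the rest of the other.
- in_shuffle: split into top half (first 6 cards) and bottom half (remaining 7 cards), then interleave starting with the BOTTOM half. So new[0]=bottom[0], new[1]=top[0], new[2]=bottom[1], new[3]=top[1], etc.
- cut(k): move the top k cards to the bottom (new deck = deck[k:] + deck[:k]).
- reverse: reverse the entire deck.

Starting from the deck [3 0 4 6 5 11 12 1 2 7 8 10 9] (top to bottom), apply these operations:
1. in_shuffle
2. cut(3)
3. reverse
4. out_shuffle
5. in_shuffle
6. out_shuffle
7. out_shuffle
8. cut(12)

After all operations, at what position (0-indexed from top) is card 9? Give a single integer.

After op 1 (in_shuffle): [12 3 1 0 2 4 7 6 8 5 10 11 9]
After op 2 (cut(3)): [0 2 4 7 6 8 5 10 11 9 12 3 1]
After op 3 (reverse): [1 3 12 9 11 10 5 8 6 7 4 2 0]
After op 4 (out_shuffle): [1 8 3 6 12 7 9 4 11 2 10 0 5]
After op 5 (in_shuffle): [9 1 4 8 11 3 2 6 10 12 0 7 5]
After op 6 (out_shuffle): [9 6 1 10 4 12 8 0 11 7 3 5 2]
After op 7 (out_shuffle): [9 0 6 11 1 7 10 3 4 5 12 2 8]
After op 8 (cut(12)): [8 9 0 6 11 1 7 10 3 4 5 12 2]
Card 9 is at position 1.

Answer: 1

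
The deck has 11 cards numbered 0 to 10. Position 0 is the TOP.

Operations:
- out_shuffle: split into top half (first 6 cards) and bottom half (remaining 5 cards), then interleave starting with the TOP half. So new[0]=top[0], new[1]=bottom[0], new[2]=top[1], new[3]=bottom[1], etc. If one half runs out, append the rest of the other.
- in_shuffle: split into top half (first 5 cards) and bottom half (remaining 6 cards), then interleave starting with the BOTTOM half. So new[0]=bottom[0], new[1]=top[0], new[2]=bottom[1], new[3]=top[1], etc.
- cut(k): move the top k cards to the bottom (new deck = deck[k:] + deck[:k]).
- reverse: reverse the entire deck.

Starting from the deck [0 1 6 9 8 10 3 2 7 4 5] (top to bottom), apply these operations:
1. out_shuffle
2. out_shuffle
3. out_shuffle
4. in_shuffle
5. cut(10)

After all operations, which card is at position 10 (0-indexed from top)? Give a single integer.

Answer: 3

Derivation:
After op 1 (out_shuffle): [0 3 1 2 6 7 9 4 8 5 10]
After op 2 (out_shuffle): [0 9 3 4 1 8 2 5 6 10 7]
After op 3 (out_shuffle): [0 2 9 5 3 6 4 10 1 7 8]
After op 4 (in_shuffle): [6 0 4 2 10 9 1 5 7 3 8]
After op 5 (cut(10)): [8 6 0 4 2 10 9 1 5 7 3]
Position 10: card 3.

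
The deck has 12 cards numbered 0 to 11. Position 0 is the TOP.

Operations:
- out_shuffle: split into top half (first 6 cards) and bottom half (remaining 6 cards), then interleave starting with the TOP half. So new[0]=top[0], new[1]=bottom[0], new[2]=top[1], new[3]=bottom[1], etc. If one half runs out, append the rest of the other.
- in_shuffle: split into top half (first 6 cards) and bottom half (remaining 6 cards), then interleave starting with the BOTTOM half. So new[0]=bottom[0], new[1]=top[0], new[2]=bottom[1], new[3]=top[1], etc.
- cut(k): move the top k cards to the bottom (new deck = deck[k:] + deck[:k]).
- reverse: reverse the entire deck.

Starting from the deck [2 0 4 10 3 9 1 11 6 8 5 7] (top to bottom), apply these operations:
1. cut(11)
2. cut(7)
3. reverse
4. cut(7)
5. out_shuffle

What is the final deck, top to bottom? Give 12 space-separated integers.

After op 1 (cut(11)): [7 2 0 4 10 3 9 1 11 6 8 5]
After op 2 (cut(7)): [1 11 6 8 5 7 2 0 4 10 3 9]
After op 3 (reverse): [9 3 10 4 0 2 7 5 8 6 11 1]
After op 4 (cut(7)): [5 8 6 11 1 9 3 10 4 0 2 7]
After op 5 (out_shuffle): [5 3 8 10 6 4 11 0 1 2 9 7]

Answer: 5 3 8 10 6 4 11 0 1 2 9 7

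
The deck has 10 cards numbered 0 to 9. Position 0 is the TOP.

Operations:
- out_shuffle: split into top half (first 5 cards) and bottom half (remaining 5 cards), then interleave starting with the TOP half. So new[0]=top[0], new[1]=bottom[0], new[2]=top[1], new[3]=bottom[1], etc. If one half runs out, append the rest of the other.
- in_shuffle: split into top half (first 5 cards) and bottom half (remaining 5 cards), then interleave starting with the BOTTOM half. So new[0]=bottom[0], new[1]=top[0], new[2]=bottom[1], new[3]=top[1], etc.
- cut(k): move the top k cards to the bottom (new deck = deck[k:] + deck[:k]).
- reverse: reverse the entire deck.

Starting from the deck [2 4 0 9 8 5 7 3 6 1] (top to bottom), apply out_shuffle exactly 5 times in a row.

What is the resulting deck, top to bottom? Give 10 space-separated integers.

Answer: 2 0 8 7 6 4 9 5 3 1

Derivation:
After op 1 (out_shuffle): [2 5 4 7 0 3 9 6 8 1]
After op 2 (out_shuffle): [2 3 5 9 4 6 7 8 0 1]
After op 3 (out_shuffle): [2 6 3 7 5 8 9 0 4 1]
After op 4 (out_shuffle): [2 8 6 9 3 0 7 4 5 1]
After op 5 (out_shuffle): [2 0 8 7 6 4 9 5 3 1]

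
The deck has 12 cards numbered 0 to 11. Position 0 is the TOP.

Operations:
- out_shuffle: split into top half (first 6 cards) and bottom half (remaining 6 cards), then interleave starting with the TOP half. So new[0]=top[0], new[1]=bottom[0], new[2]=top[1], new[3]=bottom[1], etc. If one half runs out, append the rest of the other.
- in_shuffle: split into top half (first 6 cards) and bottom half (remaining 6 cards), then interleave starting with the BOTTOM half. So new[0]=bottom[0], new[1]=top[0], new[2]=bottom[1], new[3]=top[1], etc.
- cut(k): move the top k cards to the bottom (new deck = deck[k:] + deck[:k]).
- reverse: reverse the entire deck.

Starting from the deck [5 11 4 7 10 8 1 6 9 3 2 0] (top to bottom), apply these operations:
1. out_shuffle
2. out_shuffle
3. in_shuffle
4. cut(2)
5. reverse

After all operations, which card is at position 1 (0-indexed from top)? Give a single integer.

Answer: 6

Derivation:
After op 1 (out_shuffle): [5 1 11 6 4 9 7 3 10 2 8 0]
After op 2 (out_shuffle): [5 7 1 3 11 10 6 2 4 8 9 0]
After op 3 (in_shuffle): [6 5 2 7 4 1 8 3 9 11 0 10]
After op 4 (cut(2)): [2 7 4 1 8 3 9 11 0 10 6 5]
After op 5 (reverse): [5 6 10 0 11 9 3 8 1 4 7 2]
Position 1: card 6.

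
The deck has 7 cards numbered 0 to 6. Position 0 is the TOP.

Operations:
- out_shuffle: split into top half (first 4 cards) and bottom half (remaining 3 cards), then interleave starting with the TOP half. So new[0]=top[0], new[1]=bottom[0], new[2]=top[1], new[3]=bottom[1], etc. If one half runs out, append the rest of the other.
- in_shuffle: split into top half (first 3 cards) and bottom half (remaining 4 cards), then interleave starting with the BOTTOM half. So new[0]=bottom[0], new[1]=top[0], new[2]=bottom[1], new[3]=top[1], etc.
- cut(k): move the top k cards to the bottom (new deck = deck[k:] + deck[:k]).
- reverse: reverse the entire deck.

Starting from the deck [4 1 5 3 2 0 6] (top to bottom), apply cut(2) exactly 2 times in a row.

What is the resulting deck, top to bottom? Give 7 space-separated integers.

After op 1 (cut(2)): [5 3 2 0 6 4 1]
After op 2 (cut(2)): [2 0 6 4 1 5 3]

Answer: 2 0 6 4 1 5 3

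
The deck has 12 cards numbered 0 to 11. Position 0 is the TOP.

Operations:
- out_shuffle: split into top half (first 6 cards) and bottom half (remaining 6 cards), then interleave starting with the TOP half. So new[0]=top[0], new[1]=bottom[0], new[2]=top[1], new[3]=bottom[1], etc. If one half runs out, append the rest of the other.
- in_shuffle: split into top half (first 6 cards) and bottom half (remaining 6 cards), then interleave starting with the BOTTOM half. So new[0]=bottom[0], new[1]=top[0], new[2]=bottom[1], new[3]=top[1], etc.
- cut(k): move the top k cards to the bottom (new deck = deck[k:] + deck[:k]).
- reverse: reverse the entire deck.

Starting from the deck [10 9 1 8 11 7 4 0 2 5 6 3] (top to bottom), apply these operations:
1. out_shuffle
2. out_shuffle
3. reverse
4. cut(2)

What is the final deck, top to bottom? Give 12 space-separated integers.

After op 1 (out_shuffle): [10 4 9 0 1 2 8 5 11 6 7 3]
After op 2 (out_shuffle): [10 8 4 5 9 11 0 6 1 7 2 3]
After op 3 (reverse): [3 2 7 1 6 0 11 9 5 4 8 10]
After op 4 (cut(2)): [7 1 6 0 11 9 5 4 8 10 3 2]

Answer: 7 1 6 0 11 9 5 4 8 10 3 2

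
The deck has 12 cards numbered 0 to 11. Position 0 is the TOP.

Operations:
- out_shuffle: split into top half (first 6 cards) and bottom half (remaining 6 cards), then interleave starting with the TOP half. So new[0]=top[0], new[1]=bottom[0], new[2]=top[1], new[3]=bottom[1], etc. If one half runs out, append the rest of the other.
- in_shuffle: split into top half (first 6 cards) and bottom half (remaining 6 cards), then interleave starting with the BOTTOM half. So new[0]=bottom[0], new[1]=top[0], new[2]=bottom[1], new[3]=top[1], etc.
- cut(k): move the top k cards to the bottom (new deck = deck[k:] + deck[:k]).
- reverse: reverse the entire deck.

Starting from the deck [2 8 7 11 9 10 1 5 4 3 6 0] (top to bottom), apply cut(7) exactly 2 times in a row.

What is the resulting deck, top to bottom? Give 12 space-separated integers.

Answer: 7 11 9 10 1 5 4 3 6 0 2 8

Derivation:
After op 1 (cut(7)): [5 4 3 6 0 2 8 7 11 9 10 1]
After op 2 (cut(7)): [7 11 9 10 1 5 4 3 6 0 2 8]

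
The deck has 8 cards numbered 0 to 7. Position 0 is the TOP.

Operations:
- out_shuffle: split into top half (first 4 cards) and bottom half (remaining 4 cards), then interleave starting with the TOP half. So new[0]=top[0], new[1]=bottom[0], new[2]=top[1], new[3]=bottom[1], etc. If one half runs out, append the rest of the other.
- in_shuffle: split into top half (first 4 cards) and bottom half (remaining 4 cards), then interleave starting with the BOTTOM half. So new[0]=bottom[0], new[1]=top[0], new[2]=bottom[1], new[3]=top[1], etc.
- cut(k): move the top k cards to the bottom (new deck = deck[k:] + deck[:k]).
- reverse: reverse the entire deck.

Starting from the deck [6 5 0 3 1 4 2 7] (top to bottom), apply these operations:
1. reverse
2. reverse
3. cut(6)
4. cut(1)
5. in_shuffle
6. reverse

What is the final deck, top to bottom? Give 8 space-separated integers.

Answer: 0 2 5 4 6 1 7 3

Derivation:
After op 1 (reverse): [7 2 4 1 3 0 5 6]
After op 2 (reverse): [6 5 0 3 1 4 2 7]
After op 3 (cut(6)): [2 7 6 5 0 3 1 4]
After op 4 (cut(1)): [7 6 5 0 3 1 4 2]
After op 5 (in_shuffle): [3 7 1 6 4 5 2 0]
After op 6 (reverse): [0 2 5 4 6 1 7 3]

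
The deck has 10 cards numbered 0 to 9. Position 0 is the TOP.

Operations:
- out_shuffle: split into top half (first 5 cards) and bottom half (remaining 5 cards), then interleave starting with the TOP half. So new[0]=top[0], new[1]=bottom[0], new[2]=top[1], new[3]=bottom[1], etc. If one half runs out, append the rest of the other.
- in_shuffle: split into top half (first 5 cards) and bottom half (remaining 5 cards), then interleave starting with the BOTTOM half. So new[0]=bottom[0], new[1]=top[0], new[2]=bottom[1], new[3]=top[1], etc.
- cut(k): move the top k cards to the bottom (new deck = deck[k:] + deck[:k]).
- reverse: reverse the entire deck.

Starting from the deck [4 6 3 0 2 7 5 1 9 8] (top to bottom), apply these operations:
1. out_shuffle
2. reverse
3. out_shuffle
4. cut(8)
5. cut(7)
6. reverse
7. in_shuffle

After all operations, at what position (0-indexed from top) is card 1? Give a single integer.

After op 1 (out_shuffle): [4 7 6 5 3 1 0 9 2 8]
After op 2 (reverse): [8 2 9 0 1 3 5 6 7 4]
After op 3 (out_shuffle): [8 3 2 5 9 6 0 7 1 4]
After op 4 (cut(8)): [1 4 8 3 2 5 9 6 0 7]
After op 5 (cut(7)): [6 0 7 1 4 8 3 2 5 9]
After op 6 (reverse): [9 5 2 3 8 4 1 7 0 6]
After op 7 (in_shuffle): [4 9 1 5 7 2 0 3 6 8]
Card 1 is at position 2.

Answer: 2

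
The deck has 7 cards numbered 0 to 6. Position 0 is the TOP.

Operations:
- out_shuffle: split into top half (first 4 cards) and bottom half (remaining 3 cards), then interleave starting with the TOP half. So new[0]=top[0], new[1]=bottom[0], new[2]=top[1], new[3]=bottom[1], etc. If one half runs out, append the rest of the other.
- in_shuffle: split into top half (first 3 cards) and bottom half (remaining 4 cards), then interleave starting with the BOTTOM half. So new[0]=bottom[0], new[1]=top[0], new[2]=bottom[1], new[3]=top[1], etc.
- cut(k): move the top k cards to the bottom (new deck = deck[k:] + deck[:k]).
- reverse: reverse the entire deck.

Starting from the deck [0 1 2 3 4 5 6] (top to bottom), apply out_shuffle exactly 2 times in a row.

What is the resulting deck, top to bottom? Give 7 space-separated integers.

After op 1 (out_shuffle): [0 4 1 5 2 6 3]
After op 2 (out_shuffle): [0 2 4 6 1 3 5]

Answer: 0 2 4 6 1 3 5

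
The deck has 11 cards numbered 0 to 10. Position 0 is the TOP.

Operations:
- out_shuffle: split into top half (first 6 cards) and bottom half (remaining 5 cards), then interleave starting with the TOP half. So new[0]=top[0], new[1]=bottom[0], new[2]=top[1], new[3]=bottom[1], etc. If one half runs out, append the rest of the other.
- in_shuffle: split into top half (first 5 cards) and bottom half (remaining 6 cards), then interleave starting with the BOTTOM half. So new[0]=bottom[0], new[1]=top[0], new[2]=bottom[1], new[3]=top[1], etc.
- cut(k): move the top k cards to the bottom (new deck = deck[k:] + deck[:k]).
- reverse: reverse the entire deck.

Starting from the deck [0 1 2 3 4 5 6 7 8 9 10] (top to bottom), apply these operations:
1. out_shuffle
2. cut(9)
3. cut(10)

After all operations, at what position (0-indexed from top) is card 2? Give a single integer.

After op 1 (out_shuffle): [0 6 1 7 2 8 3 9 4 10 5]
After op 2 (cut(9)): [10 5 0 6 1 7 2 8 3 9 4]
After op 3 (cut(10)): [4 10 5 0 6 1 7 2 8 3 9]
Card 2 is at position 7.

Answer: 7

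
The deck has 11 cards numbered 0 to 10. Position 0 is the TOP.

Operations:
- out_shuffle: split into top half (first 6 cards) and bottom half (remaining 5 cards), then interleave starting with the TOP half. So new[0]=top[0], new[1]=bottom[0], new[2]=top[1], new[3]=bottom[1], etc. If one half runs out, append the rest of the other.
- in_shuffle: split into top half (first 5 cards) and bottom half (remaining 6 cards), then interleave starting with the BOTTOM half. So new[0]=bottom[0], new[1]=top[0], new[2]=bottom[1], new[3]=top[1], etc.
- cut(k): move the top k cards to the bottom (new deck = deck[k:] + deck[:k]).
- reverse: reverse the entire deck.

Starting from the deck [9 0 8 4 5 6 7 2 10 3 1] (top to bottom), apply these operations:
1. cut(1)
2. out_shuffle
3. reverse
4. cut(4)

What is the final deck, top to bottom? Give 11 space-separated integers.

Answer: 5 3 4 10 8 2 0 7 9 6 1

Derivation:
After op 1 (cut(1)): [0 8 4 5 6 7 2 10 3 1 9]
After op 2 (out_shuffle): [0 2 8 10 4 3 5 1 6 9 7]
After op 3 (reverse): [7 9 6 1 5 3 4 10 8 2 0]
After op 4 (cut(4)): [5 3 4 10 8 2 0 7 9 6 1]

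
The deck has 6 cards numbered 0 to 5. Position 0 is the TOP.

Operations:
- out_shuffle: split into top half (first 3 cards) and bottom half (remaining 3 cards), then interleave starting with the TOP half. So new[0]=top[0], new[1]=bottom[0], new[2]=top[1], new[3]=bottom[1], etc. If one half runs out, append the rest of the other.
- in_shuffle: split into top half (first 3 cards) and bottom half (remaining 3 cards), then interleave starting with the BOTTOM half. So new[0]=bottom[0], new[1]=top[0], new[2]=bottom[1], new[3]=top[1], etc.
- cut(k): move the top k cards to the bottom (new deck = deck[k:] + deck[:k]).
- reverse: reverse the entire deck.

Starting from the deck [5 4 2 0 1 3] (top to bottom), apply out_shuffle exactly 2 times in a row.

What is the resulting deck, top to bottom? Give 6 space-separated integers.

Answer: 5 1 0 2 4 3

Derivation:
After op 1 (out_shuffle): [5 0 4 1 2 3]
After op 2 (out_shuffle): [5 1 0 2 4 3]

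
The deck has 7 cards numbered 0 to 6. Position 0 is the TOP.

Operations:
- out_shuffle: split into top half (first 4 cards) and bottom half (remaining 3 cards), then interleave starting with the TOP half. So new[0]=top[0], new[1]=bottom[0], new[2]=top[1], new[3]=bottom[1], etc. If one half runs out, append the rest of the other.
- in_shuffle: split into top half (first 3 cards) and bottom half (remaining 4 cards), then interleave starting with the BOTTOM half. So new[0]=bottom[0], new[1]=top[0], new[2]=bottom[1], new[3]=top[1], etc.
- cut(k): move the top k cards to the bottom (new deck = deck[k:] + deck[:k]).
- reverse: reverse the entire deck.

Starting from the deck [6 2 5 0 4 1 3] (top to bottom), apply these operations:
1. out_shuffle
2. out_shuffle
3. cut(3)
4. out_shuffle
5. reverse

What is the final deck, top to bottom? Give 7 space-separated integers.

Answer: 1 4 0 5 2 6 3

Derivation:
After op 1 (out_shuffle): [6 4 2 1 5 3 0]
After op 2 (out_shuffle): [6 5 4 3 2 0 1]
After op 3 (cut(3)): [3 2 0 1 6 5 4]
After op 4 (out_shuffle): [3 6 2 5 0 4 1]
After op 5 (reverse): [1 4 0 5 2 6 3]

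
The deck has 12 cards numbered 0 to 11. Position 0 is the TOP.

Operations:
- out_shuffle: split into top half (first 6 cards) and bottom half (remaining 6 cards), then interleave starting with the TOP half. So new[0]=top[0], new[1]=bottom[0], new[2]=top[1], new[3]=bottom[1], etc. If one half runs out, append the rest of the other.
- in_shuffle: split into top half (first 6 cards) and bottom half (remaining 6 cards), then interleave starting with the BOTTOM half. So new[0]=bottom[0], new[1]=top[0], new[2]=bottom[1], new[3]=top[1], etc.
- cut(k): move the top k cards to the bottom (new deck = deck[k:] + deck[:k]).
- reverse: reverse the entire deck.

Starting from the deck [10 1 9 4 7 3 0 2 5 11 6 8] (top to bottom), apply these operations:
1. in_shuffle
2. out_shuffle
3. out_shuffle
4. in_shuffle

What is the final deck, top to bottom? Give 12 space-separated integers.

Answer: 4 0 8 1 2 11 9 7 6 10 3 5

Derivation:
After op 1 (in_shuffle): [0 10 2 1 5 9 11 4 6 7 8 3]
After op 2 (out_shuffle): [0 11 10 4 2 6 1 7 5 8 9 3]
After op 3 (out_shuffle): [0 1 11 7 10 5 4 8 2 9 6 3]
After op 4 (in_shuffle): [4 0 8 1 2 11 9 7 6 10 3 5]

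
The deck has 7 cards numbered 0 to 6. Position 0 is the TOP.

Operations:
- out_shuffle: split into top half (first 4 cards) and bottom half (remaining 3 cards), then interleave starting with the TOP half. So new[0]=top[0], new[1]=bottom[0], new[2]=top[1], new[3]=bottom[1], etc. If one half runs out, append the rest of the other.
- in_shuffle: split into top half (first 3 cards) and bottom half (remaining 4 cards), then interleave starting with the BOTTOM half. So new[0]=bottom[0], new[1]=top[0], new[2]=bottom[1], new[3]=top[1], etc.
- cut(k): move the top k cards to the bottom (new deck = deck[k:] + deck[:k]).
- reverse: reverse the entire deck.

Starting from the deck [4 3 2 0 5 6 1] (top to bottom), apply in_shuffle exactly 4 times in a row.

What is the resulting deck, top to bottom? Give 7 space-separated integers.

Answer: 0 4 5 3 6 2 1

Derivation:
After op 1 (in_shuffle): [0 4 5 3 6 2 1]
After op 2 (in_shuffle): [3 0 6 4 2 5 1]
After op 3 (in_shuffle): [4 3 2 0 5 6 1]
After op 4 (in_shuffle): [0 4 5 3 6 2 1]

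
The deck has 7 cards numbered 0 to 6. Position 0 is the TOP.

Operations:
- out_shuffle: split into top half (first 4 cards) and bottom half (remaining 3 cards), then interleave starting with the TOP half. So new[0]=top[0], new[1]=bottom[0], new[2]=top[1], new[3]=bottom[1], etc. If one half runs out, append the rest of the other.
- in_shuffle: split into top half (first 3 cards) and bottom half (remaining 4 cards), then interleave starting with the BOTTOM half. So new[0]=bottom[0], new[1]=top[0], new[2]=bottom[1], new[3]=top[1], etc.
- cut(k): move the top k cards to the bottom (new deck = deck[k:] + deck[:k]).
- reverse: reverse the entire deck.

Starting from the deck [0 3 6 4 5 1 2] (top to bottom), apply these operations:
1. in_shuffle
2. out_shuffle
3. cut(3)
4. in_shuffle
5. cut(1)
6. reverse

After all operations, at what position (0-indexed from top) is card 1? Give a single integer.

Answer: 3

Derivation:
After op 1 (in_shuffle): [4 0 5 3 1 6 2]
After op 2 (out_shuffle): [4 1 0 6 5 2 3]
After op 3 (cut(3)): [6 5 2 3 4 1 0]
After op 4 (in_shuffle): [3 6 4 5 1 2 0]
After op 5 (cut(1)): [6 4 5 1 2 0 3]
After op 6 (reverse): [3 0 2 1 5 4 6]
Card 1 is at position 3.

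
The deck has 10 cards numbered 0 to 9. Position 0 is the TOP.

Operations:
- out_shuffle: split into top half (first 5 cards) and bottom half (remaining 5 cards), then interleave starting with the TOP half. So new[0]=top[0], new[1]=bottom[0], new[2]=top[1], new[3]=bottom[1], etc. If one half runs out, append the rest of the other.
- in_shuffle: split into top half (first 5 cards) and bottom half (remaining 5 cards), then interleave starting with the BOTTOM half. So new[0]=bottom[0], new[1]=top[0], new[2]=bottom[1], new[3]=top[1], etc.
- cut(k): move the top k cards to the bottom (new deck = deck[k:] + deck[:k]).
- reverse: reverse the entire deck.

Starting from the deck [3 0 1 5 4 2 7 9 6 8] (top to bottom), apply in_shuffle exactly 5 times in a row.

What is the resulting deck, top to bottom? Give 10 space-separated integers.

Answer: 8 6 9 7 2 4 5 1 0 3

Derivation:
After op 1 (in_shuffle): [2 3 7 0 9 1 6 5 8 4]
After op 2 (in_shuffle): [1 2 6 3 5 7 8 0 4 9]
After op 3 (in_shuffle): [7 1 8 2 0 6 4 3 9 5]
After op 4 (in_shuffle): [6 7 4 1 3 8 9 2 5 0]
After op 5 (in_shuffle): [8 6 9 7 2 4 5 1 0 3]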